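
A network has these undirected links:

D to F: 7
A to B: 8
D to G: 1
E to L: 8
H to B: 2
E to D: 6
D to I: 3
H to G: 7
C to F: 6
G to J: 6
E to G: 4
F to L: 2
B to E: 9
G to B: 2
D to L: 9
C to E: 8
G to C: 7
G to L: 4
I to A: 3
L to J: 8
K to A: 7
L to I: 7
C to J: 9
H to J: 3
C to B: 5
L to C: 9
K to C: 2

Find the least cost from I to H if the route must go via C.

18

Best I to C: I → D → G → C costing 11
Best C to H: C → B → H costing 7
Total via C: 11 + 7 = 18.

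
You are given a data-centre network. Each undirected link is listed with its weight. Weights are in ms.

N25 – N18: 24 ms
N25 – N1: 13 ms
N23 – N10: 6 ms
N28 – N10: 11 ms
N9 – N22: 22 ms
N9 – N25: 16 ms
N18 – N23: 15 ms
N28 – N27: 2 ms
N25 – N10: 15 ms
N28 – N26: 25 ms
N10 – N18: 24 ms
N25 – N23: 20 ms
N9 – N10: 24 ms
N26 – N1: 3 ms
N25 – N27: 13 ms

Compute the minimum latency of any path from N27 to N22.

51 ms

Settle nodes by increasing distance from N27:
N27: 0
N28: 2  (via N27)
N10: 13  (via N28)
N25: 13  (via N27)
N23: 19  (via N10)
N1: 26  (via N25)
N26: 27  (via N28)
N9: 29  (via N25)
N18: 34  (via N23)
N22: 51  (via N9)
Shortest route: N27–N25–N9–N22 = 51 ms.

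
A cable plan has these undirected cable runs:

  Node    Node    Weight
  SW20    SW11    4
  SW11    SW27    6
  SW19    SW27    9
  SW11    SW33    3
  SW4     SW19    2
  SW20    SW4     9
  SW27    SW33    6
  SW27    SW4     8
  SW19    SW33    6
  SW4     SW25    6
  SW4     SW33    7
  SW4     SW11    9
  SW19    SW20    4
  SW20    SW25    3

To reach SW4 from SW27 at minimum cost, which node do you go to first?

Enumerating some paths:
SW27 - SW4: 8 = 8
SW27 - SW19 - SW4: 9+2 = 11
Cheapest is SW27 - SW4 at 8.
So from SW27 the first move is to SW4.

SW4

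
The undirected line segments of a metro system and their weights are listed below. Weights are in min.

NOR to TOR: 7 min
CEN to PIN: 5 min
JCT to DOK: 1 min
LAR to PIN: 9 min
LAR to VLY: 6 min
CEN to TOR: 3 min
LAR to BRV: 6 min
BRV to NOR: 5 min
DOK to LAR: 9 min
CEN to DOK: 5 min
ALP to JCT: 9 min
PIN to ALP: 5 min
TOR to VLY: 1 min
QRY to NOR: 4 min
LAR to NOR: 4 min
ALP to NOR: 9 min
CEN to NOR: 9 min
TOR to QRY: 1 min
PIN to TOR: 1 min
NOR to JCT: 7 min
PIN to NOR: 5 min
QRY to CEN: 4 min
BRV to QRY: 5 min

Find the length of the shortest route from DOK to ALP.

10 min

Settle nodes by increasing distance from DOK:
DOK: 0
JCT: 1  (via DOK)
CEN: 5  (via DOK)
TOR: 8  (via CEN)
NOR: 8  (via JCT)
QRY: 9  (via CEN)
LAR: 9  (via DOK)
VLY: 9  (via TOR)
PIN: 9  (via TOR)
ALP: 10  (via JCT)
Shortest route: DOK → JCT → ALP = 10 min.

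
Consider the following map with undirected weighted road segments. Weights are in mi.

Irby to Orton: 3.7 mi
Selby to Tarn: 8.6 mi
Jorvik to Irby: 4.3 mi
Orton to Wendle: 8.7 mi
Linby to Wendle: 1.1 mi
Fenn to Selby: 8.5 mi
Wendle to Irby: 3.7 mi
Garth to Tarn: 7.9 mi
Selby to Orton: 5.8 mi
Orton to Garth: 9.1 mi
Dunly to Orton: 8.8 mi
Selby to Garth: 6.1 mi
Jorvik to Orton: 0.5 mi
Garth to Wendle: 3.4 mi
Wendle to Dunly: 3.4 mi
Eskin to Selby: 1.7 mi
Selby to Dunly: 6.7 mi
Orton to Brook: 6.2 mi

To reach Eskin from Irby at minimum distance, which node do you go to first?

Compare a few routes:
Irby → Jorvik → Orton → Selby → Eskin: 4.3+0.5+5.8+1.7 = 12.3
Irby → Wendle → Garth → Selby → Eskin: 3.7+3.4+6.1+1.7 = 14.9
Irby → Orton → Selby → Eskin: 3.7+5.8+1.7 = 11.2
The minimum is 11.2 mi via Irby → Orton → Selby → Eskin.
So from Irby the first move is to Orton.

Orton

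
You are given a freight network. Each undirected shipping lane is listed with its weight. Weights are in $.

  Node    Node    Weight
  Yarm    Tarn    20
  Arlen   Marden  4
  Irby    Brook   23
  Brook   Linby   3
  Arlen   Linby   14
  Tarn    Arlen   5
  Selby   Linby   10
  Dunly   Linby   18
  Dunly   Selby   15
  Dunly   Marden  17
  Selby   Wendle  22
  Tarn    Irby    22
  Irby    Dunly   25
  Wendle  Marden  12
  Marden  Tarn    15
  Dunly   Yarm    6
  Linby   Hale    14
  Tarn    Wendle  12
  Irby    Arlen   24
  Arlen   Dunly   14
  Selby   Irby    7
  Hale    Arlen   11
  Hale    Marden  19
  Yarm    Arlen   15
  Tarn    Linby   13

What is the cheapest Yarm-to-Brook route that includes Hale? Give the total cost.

Shortest Yarm→Hale: Yarm → Arlen → Hale = 26
Shortest Hale→Brook: Hale → Linby → Brook = 17
Total via Hale: 26 + 17 = $43.

$43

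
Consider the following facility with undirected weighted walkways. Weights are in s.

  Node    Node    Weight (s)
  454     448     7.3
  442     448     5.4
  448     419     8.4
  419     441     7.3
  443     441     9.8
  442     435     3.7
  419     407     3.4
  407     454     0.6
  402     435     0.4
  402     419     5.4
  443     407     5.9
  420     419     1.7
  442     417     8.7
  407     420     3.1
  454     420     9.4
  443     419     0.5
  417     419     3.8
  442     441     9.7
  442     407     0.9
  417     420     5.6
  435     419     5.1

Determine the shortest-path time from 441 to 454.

Candidate routes:
441 → 419 → 407 → 454: 7.3+3.4+0.6 = 11.3
441 → 419 → 420 → 407 → 454: 7.3+1.7+3.1+0.6 = 12.7
441 → 442 → 407 → 454: 9.7+0.9+0.6 = 11.2
The minimum is 11.2 s via 441 → 442 → 407 → 454.

11.2 s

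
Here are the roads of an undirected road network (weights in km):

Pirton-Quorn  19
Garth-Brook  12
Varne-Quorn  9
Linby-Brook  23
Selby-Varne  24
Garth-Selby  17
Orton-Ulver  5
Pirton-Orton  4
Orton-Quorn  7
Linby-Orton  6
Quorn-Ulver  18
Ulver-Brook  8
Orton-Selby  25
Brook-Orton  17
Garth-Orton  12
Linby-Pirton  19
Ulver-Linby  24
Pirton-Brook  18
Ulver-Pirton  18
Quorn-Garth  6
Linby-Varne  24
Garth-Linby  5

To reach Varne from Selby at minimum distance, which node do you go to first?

Candidate routes:
Selby–Garth–Quorn–Varne: 17+6+9 = 32
Selby–Varne: 24 = 24
Cheapest is Selby–Varne at 24 km.
So from Selby the first move is to Varne.

Varne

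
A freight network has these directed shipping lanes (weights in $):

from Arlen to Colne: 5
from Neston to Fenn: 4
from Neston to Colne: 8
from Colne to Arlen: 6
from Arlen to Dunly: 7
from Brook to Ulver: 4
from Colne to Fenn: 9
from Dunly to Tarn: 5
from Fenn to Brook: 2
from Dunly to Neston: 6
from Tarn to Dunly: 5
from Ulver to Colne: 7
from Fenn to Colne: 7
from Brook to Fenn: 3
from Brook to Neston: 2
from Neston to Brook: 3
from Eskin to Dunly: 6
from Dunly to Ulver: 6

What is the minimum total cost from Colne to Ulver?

Enumerating some paths:
Colne → Fenn → Brook → Ulver: 9+2+4 = 15
Colne → Arlen → Dunly → Ulver: 6+7+6 = 19
Cheapest is Colne → Fenn → Brook → Ulver at $15.

$15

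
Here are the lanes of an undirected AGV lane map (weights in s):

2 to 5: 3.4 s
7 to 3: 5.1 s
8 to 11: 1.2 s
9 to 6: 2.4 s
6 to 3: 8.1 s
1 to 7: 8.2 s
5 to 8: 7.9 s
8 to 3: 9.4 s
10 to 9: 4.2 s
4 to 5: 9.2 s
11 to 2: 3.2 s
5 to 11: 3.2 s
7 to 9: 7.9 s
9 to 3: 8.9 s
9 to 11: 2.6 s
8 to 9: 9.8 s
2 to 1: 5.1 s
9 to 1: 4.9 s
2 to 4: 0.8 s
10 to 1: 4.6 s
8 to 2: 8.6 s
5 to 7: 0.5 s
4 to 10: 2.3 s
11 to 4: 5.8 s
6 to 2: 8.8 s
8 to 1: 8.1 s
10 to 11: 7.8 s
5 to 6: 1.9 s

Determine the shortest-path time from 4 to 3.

Shortest distances from 4:
4: 0
2: 0.8  (via 4)
10: 2.3  (via 4)
11: 4  (via 2)
5: 4.2  (via 2)
7: 4.7  (via 5)
8: 5.2  (via 11)
1: 5.9  (via 2)
6: 6.1  (via 5)
9: 6.5  (via 10)
3: 9.8  (via 7)
Shortest route: 4 → 2 → 5 → 7 → 3 = 9.8 s.

9.8 s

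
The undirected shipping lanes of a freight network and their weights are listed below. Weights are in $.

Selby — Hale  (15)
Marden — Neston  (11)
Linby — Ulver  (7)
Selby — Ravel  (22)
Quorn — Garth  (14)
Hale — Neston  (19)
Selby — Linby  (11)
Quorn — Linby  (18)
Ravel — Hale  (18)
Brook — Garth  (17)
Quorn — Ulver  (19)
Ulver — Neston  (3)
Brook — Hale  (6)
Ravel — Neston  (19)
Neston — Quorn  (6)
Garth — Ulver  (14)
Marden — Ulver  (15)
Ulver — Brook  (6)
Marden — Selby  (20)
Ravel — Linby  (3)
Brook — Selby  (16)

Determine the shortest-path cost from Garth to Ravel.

Settle nodes by increasing distance from Garth:
Garth: 0
Quorn: 14  (via Garth)
Ulver: 14  (via Garth)
Brook: 17  (via Garth)
Neston: 17  (via Ulver)
Linby: 21  (via Ulver)
Hale: 23  (via Brook)
Ravel: 24  (via Linby)
Shortest route: Garth → Ulver → Linby → Ravel = $24.

$24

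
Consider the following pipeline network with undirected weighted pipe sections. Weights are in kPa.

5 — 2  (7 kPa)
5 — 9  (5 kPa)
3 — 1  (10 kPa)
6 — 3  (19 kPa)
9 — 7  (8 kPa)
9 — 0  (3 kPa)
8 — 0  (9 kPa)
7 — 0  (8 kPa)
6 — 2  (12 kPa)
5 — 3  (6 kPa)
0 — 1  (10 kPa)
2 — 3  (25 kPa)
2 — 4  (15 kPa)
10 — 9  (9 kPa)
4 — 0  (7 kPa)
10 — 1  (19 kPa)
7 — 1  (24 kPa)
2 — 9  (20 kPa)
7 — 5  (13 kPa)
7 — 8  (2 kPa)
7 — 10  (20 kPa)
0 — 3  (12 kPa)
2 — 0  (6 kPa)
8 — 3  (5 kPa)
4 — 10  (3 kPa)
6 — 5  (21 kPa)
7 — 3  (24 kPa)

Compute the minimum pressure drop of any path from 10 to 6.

Running Dijkstra from 10:
10: 0
4: 3  (via 10)
9: 9  (via 10)
0: 10  (via 4)
5: 14  (via 9)
2: 16  (via 0)
7: 17  (via 9)
1: 19  (via 10)
8: 19  (via 0)
3: 20  (via 5)
6: 28  (via 2)
Shortest route: 10 → 4 → 0 → 2 → 6 = 28 kPa.

28 kPa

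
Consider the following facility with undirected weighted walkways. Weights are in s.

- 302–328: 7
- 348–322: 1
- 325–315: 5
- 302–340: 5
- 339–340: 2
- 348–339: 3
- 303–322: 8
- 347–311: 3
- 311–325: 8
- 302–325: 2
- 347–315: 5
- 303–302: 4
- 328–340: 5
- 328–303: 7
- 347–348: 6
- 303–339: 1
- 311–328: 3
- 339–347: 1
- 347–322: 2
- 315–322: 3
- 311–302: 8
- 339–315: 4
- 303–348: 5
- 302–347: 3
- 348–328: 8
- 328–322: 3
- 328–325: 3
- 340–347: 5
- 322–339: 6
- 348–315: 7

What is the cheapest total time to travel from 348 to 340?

5 s

Shortest distances from 348:
348: 0
322: 1  (via 348)
347: 3  (via 322)
339: 3  (via 348)
303: 4  (via 339)
328: 4  (via 322)
315: 4  (via 322)
340: 5  (via 339)
Shortest route: 348 → 339 → 340 = 5 s.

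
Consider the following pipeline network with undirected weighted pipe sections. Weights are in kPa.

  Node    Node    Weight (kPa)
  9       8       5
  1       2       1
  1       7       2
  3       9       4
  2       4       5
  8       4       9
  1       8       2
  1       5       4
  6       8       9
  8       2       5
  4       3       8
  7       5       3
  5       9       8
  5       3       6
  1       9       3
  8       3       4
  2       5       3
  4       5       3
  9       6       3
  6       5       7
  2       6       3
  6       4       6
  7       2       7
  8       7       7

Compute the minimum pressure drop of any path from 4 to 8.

8 kPa

Settle nodes by increasing distance from 4:
4: 0
5: 3  (via 4)
2: 5  (via 4)
1: 6  (via 2)
6: 6  (via 4)
7: 6  (via 5)
3: 8  (via 4)
8: 8  (via 1)
Shortest route: 4 → 2 → 1 → 8 = 8 kPa.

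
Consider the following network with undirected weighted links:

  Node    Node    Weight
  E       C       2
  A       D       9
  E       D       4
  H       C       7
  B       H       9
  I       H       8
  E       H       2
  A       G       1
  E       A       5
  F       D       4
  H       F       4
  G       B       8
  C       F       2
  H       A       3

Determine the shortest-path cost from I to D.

Running Dijkstra from I:
I: 0
H: 8  (via I)
E: 10  (via H)
A: 11  (via H)
C: 12  (via E)
F: 12  (via H)
G: 12  (via A)
D: 14  (via E)
Shortest route: I–H–E–D = 14.

14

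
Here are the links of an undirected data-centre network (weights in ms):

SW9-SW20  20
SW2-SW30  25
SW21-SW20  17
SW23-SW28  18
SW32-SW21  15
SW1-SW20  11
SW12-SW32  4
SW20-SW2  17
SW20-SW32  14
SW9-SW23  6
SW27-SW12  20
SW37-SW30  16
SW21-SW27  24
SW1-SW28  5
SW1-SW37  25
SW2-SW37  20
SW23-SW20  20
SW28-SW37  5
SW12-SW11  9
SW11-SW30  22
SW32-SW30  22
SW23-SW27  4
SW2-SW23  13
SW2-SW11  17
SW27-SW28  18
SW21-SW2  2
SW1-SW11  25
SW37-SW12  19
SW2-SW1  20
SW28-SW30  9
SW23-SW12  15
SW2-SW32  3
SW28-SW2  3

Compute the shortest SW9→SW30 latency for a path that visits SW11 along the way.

52 ms

Best SW9 to SW11: SW9–SW23–SW12–SW11 costing 30
Best SW11 to SW30: SW11–SW30 costing 22
Total via SW11: 30 + 22 = 52 ms.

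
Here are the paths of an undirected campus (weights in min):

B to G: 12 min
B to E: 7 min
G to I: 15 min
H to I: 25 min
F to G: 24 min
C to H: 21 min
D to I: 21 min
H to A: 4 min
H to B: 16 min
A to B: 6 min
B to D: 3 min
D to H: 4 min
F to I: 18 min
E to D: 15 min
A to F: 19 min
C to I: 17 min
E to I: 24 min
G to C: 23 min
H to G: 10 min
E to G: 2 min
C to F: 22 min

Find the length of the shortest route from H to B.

7 min

Candidate routes:
H - D - B: 4+3 = 7
H - B: 16 = 16
H - A - B: 4+6 = 10
Cheapest is H - D - B at 7 min.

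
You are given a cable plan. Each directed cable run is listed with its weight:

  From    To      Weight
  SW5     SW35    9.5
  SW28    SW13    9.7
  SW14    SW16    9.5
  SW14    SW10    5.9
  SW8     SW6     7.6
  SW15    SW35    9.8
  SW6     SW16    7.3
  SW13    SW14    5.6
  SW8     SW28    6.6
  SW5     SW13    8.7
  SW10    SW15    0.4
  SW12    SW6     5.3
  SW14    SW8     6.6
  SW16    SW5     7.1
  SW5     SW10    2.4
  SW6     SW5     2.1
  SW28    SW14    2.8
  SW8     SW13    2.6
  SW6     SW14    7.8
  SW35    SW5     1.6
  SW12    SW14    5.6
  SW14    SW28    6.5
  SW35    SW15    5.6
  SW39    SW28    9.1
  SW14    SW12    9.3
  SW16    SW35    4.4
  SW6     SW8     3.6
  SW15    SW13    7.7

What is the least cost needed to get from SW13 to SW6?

19.8

Shortest distances from SW13:
SW13: 0
SW14: 5.6  (via SW13)
SW10: 11.5  (via SW14)
SW15: 11.9  (via SW10)
SW28: 12.1  (via SW14)
SW8: 12.2  (via SW14)
SW12: 14.9  (via SW14)
SW16: 15.1  (via SW14)
SW35: 19.5  (via SW16)
SW6: 19.8  (via SW8)
Shortest route: SW13 → SW14 → SW8 → SW6 = 19.8.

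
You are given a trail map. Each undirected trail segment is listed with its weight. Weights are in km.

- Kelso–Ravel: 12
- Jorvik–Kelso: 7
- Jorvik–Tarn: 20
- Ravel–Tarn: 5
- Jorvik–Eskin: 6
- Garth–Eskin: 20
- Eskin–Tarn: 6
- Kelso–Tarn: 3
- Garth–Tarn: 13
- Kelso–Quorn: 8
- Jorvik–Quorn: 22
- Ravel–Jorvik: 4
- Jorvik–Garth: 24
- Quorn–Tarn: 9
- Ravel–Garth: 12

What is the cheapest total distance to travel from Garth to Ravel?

12 km

Running Dijkstra from Garth:
Garth: 0
Ravel: 12  (via Garth)
Shortest route: Garth–Ravel = 12 km.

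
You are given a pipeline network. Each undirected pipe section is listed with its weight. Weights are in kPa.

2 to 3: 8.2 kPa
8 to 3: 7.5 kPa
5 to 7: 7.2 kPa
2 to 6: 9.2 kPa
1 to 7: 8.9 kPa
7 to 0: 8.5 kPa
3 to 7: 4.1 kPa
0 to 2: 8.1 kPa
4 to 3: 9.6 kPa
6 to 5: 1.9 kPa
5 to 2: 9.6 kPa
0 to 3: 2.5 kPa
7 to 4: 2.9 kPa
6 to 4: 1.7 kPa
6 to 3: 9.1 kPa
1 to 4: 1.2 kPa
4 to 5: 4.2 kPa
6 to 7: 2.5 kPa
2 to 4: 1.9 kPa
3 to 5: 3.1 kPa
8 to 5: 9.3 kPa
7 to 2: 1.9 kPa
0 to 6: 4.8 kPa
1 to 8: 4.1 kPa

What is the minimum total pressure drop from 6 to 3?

5 kPa

Running Dijkstra from 6:
6: 0
4: 1.7  (via 6)
5: 1.9  (via 6)
7: 2.5  (via 6)
1: 2.9  (via 4)
2: 3.6  (via 4)
0: 4.8  (via 6)
3: 5  (via 5)
Shortest route: 6–5–3 = 5 kPa.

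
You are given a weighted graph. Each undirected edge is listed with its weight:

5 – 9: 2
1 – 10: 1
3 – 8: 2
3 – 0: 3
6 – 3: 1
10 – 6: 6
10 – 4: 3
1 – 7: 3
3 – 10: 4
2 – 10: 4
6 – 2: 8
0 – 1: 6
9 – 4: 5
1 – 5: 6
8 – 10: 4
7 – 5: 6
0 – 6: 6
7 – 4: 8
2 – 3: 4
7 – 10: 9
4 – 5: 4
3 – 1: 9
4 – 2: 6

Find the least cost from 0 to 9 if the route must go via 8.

Shortest 0→8: 0–3–8 = 5
Shortest 8→9: 8–10–4–9 = 12
Total via 8: 5 + 12 = 17.

17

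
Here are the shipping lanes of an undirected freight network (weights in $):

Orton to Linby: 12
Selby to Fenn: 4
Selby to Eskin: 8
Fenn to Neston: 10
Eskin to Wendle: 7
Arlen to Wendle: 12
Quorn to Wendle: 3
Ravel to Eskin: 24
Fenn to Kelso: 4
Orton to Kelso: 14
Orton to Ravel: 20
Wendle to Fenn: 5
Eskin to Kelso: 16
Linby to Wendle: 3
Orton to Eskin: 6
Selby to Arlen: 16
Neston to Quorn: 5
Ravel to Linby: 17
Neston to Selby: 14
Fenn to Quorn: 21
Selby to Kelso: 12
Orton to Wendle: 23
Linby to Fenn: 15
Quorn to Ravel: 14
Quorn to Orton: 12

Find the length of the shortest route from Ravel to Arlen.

$29

Enumerating some paths:
Ravel - Linby - Wendle - Arlen: 17+3+12 = 32
Ravel - Quorn - Wendle - Arlen: 14+3+12 = 29
Ravel - Eskin - Wendle - Arlen: 24+7+12 = 43
Ravel - Quorn - Wendle - Fenn - Selby - Arlen: 14+3+5+4+16 = 42
Cheapest is Ravel - Quorn - Wendle - Arlen at $29.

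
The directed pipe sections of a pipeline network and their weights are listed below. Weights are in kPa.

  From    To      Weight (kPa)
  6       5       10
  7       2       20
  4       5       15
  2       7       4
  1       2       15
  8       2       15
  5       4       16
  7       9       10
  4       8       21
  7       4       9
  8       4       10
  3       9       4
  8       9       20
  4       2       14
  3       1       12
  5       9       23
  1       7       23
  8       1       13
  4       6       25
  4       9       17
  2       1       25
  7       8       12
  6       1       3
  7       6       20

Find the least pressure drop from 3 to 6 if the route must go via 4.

Shortest 3→4: 3–1–2–7–4 = 40
Best 4 to 6: 4–6 costing 25
Total via 4: 40 + 25 = 65 kPa.

65 kPa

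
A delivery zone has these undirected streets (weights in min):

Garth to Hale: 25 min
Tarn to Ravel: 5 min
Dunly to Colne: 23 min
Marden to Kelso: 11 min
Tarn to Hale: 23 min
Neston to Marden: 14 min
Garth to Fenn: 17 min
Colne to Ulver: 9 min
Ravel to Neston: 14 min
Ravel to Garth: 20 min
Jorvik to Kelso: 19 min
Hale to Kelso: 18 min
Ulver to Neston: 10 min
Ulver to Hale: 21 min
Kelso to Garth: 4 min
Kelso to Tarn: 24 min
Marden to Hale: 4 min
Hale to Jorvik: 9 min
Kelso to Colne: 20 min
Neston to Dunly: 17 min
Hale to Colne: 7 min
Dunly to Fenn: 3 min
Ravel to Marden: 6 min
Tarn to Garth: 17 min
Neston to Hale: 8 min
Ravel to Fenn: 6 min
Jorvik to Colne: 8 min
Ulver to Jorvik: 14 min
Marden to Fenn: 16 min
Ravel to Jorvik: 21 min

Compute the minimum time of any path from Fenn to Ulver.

30 min

Enumerating some paths:
Fenn → Ravel → Marden → Hale → Colne → Ulver: 6+6+4+7+9 = 32
Fenn → Dunly → Colne → Ulver: 3+23+9 = 35
Fenn → Ravel → Marden → Hale → Neston → Ulver: 6+6+4+8+10 = 34
Fenn → Dunly → Neston → Ulver: 3+17+10 = 30
Cheapest is Fenn → Dunly → Neston → Ulver at 30 min.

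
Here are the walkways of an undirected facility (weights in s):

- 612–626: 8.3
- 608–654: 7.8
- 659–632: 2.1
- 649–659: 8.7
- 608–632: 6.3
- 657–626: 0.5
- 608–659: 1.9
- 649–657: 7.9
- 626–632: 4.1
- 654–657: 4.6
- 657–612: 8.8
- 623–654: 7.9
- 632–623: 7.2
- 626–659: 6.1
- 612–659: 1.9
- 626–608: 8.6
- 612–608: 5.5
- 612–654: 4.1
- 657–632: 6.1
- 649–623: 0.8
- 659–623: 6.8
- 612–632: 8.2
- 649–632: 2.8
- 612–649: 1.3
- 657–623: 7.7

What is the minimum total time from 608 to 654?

7.8 s

Running Dijkstra from 608:
608: 0
659: 1.9  (via 608)
612: 3.8  (via 659)
632: 4  (via 659)
649: 5.1  (via 612)
623: 5.9  (via 649)
654: 7.8  (via 608)
Shortest route: 608 → 654 = 7.8 s.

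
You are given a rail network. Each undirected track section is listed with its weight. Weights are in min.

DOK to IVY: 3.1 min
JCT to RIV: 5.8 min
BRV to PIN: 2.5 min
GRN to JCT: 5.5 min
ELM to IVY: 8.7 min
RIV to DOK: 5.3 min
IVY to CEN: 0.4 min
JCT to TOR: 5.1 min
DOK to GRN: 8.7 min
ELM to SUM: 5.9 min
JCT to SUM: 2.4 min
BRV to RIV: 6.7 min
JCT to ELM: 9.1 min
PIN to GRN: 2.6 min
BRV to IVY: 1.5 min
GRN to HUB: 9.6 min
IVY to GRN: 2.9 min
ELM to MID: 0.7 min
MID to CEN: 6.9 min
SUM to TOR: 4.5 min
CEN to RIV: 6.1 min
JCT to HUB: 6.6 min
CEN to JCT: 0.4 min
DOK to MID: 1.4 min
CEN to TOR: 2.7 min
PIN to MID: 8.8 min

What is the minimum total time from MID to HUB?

11.9 min

Candidate routes:
MID - DOK - IVY - CEN - JCT - HUB: 1.4+3.1+0.4+0.4+6.6 = 11.9
MID - CEN - JCT - HUB: 6.9+0.4+6.6 = 13.9
MID - ELM - SUM - JCT - HUB: 0.7+5.9+2.4+6.6 = 15.6
Cheapest is MID - DOK - IVY - CEN - JCT - HUB at 11.9 min.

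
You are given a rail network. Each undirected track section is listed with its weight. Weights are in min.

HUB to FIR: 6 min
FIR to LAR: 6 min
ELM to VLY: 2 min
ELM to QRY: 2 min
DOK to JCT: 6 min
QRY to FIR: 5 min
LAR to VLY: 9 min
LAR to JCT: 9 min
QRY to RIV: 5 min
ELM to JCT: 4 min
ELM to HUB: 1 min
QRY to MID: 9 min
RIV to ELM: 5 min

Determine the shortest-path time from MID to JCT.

15 min

Enumerating some paths:
MID → QRY → ELM → JCT: 9+2+4 = 15
MID → QRY → RIV → ELM → JCT: 9+5+5+4 = 23
Cheapest is MID → QRY → ELM → JCT at 15 min.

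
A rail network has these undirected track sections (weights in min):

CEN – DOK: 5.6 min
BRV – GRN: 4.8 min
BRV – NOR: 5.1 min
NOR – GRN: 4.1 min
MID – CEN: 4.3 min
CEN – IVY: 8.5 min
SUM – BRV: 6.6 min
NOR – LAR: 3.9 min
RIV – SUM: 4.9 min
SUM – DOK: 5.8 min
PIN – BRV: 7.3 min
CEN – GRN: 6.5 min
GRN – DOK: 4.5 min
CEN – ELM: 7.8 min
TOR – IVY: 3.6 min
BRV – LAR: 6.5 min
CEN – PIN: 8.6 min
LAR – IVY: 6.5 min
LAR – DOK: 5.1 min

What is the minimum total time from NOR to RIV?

Enumerating some paths:
NOR - BRV - SUM - RIV: 5.1+6.6+4.9 = 16.6
NOR - GRN - DOK - SUM - RIV: 4.1+4.5+5.8+4.9 = 19.3
The minimum is 16.6 min via NOR - BRV - SUM - RIV.

16.6 min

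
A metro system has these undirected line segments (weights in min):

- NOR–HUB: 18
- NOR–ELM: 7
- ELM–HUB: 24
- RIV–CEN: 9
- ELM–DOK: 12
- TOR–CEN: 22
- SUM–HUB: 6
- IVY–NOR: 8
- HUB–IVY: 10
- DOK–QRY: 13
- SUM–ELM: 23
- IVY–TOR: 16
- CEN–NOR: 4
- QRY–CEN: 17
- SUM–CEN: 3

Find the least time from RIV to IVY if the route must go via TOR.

Shortest RIV→TOR: RIV → CEN → TOR = 31
Shortest TOR→IVY: TOR → IVY = 16
Total via TOR: 31 + 16 = 47 min.

47 min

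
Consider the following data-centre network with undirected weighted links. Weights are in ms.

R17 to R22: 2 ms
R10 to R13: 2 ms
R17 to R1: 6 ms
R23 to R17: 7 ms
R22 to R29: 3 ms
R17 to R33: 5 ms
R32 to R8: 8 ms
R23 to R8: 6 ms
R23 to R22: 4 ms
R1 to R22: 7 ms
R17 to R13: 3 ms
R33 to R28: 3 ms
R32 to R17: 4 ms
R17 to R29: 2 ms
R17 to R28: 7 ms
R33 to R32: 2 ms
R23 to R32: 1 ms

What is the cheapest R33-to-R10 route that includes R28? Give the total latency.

15 ms

Best R33 to R28: R33–R28 costing 3
Best R28 to R10: R28–R17–R13–R10 costing 12
Total via R28: 3 + 12 = 15 ms.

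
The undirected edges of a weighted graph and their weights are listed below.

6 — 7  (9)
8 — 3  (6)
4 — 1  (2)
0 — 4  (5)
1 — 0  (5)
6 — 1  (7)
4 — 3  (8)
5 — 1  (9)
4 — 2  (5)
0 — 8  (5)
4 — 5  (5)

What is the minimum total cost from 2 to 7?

23

Enumerating some paths:
2–4–0–1–6–7: 5+5+5+7+9 = 31
2–4–3–8–0–1–6–7: 5+8+6+5+5+7+9 = 45
2–4–5–1–6–7: 5+5+9+7+9 = 35
2–4–1–6–7: 5+2+7+9 = 23
Cheapest is 2–4–1–6–7 at 23.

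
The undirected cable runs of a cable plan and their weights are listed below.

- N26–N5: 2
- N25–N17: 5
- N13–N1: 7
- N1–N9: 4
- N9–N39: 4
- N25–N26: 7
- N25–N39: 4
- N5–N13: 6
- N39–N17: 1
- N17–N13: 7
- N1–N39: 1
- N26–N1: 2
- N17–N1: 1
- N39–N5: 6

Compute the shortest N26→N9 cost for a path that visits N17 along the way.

Best N26 to N17: N26 → N1 → N17 costing 3
Best N17 to N9: N17 → N39 → N9 costing 5
Total via N17: 3 + 5 = 8.

8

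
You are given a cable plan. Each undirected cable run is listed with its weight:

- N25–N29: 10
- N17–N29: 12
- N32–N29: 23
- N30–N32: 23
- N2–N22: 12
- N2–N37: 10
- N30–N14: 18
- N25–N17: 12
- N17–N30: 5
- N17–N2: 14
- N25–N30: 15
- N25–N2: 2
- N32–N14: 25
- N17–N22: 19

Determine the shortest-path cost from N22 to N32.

Settle nodes by increasing distance from N22:
N22: 0
N2: 12  (via N22)
N25: 14  (via N2)
N17: 19  (via N22)
N37: 22  (via N2)
N30: 24  (via N17)
N29: 24  (via N25)
N14: 42  (via N30)
N32: 47  (via N30)
Shortest route: N22 → N17 → N30 → N32 = 47.

47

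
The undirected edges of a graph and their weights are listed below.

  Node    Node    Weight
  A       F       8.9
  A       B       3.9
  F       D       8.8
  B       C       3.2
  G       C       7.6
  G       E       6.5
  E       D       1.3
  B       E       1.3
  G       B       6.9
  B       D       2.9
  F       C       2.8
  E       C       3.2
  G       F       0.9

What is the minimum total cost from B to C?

Candidate routes:
B → E → C: 1.3+3.2 = 4.5
B → C: 3.2 = 3.2
The minimum is 3.2 via B → C.

3.2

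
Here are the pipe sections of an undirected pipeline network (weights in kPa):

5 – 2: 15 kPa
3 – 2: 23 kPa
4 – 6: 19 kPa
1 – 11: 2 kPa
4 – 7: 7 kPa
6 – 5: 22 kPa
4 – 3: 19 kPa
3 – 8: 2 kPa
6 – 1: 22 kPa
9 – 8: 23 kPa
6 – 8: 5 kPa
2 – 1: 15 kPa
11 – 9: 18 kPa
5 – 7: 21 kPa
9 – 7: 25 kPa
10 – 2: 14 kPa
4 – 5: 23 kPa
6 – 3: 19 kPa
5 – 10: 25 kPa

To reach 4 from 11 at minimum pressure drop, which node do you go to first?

1

Enumerating some paths:
11 → 1 → 6 → 8 → 3 → 4: 2+22+5+2+19 = 50
11 → 1 → 6 → 4: 2+22+19 = 43
11 → 1 → 2 → 5 → 4: 2+15+15+23 = 55
11 → 9 → 7 → 4: 18+25+7 = 50
The minimum is 43 kPa via 11 → 1 → 6 → 4.
So from 11 the first move is to 1.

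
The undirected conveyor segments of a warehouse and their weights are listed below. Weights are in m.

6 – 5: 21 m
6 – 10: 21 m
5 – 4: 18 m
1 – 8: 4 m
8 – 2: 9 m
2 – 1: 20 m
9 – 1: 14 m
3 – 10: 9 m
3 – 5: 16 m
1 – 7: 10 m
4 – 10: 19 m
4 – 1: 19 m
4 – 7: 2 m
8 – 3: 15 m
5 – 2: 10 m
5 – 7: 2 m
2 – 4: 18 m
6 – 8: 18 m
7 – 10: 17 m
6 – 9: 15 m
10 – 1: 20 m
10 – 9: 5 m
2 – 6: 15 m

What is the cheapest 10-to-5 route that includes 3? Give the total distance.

Shortest 10→3: 10–3 = 9
Best 3 to 5: 3–5 costing 16
Total via 3: 9 + 16 = 25 m.

25 m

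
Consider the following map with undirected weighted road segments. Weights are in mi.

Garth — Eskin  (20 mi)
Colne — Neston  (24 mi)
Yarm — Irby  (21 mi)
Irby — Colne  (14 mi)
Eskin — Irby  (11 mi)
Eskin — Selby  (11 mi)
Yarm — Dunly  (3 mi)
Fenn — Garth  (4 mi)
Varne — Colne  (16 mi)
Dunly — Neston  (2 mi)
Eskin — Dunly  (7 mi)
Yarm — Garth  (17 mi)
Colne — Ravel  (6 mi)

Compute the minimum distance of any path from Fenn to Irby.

35 mi

Settle nodes by increasing distance from Fenn:
Fenn: 0
Garth: 4  (via Fenn)
Yarm: 21  (via Garth)
Eskin: 24  (via Garth)
Dunly: 24  (via Yarm)
Neston: 26  (via Dunly)
Irby: 35  (via Eskin)
Shortest route: Fenn–Garth–Eskin–Irby = 35 mi.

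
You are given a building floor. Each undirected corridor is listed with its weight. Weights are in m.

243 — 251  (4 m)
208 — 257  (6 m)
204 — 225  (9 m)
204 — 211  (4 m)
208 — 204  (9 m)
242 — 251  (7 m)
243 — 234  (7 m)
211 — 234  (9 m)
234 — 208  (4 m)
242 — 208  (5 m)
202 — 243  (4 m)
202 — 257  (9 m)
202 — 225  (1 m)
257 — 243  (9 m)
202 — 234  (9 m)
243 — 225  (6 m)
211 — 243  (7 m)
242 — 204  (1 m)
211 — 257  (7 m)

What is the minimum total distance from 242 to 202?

11 m

Enumerating some paths:
242–204–225–202: 1+9+1 = 11
242–251–243–202: 7+4+4 = 15
The minimum is 11 m via 242–204–225–202.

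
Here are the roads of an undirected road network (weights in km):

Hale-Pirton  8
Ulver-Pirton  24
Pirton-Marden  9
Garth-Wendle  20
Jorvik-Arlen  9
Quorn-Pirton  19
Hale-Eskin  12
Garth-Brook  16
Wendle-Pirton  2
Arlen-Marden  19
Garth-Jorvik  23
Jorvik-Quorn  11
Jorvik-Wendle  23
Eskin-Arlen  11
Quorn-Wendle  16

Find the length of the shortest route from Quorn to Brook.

Shortest distances from Quorn:
Quorn: 0
Jorvik: 11  (via Quorn)
Wendle: 16  (via Quorn)
Pirton: 18  (via Wendle)
Arlen: 20  (via Jorvik)
Hale: 26  (via Pirton)
Marden: 27  (via Pirton)
Eskin: 31  (via Arlen)
Garth: 34  (via Jorvik)
Ulver: 42  (via Pirton)
Brook: 50  (via Garth)
Shortest route: Quorn → Jorvik → Garth → Brook = 50 km.

50 km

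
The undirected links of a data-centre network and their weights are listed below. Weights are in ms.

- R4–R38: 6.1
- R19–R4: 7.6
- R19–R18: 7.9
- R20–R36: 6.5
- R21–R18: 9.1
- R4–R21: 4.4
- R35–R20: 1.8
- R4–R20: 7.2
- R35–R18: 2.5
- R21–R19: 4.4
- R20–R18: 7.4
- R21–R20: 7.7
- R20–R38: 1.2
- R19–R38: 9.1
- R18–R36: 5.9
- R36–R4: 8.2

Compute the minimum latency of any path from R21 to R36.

Running Dijkstra from R21:
R21: 0
R4: 4.4  (via R21)
R19: 4.4  (via R21)
R20: 7.7  (via R21)
R38: 8.9  (via R20)
R18: 9.1  (via R21)
R35: 9.5  (via R20)
R36: 12.6  (via R4)
Shortest route: R21 → R4 → R36 = 12.6 ms.

12.6 ms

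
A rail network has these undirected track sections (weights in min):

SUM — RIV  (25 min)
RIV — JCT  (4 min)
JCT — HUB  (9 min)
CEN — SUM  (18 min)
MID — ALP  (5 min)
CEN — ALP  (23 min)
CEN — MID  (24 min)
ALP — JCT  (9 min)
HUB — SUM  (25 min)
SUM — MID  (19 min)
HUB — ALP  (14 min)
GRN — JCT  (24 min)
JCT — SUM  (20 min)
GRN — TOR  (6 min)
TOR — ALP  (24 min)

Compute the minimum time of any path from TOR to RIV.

Settle nodes by increasing distance from TOR:
TOR: 0
GRN: 6  (via TOR)
ALP: 24  (via TOR)
MID: 29  (via ALP)
JCT: 30  (via GRN)
RIV: 34  (via JCT)
Shortest route: TOR–GRN–JCT–RIV = 34 min.

34 min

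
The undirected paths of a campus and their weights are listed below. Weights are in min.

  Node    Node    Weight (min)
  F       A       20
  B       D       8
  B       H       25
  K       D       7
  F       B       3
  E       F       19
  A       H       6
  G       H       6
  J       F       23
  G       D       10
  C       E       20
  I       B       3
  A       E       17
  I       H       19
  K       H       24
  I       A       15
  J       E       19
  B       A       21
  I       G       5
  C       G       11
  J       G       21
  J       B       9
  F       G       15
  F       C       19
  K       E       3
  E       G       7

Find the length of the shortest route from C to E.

18 min

Candidate routes:
C - E: 20 = 20
C - G - I - B - D - K - E: 11+5+3+8+7+3 = 37
C - G - E: 11+7 = 18
C - G - D - K - E: 11+10+7+3 = 31
The minimum is 18 min via C - G - E.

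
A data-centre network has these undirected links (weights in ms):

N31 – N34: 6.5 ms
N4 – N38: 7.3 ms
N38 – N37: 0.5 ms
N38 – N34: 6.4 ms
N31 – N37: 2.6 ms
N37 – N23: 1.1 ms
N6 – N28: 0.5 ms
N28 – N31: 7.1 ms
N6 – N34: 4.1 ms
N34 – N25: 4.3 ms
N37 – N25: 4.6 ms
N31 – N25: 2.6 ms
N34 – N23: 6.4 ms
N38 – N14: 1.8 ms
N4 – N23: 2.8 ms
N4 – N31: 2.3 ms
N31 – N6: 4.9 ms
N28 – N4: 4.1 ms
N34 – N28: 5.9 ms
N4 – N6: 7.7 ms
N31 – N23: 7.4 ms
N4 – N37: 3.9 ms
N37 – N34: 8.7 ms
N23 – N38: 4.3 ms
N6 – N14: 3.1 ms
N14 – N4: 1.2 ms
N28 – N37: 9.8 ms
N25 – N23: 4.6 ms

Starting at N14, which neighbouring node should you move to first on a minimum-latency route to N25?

Candidate routes:
N14 - N38 - N37 - N25: 1.8+0.5+4.6 = 6.9
N14 - N4 - N31 - N25: 1.2+2.3+2.6 = 6.1
N14 - N38 - N37 - N31 - N25: 1.8+0.5+2.6+2.6 = 7.5
Cheapest is N14 - N4 - N31 - N25 at 6.1 ms.
So from N14 the first move is to N4.

N4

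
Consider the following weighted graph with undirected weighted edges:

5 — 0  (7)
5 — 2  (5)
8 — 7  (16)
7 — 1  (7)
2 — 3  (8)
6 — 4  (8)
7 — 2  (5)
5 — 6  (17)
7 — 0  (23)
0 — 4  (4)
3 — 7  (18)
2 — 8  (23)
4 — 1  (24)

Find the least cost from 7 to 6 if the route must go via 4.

29

Shortest 7→4: 7–2–5–0–4 = 21
Best 4 to 6: 4–6 costing 8
Total via 4: 21 + 8 = 29.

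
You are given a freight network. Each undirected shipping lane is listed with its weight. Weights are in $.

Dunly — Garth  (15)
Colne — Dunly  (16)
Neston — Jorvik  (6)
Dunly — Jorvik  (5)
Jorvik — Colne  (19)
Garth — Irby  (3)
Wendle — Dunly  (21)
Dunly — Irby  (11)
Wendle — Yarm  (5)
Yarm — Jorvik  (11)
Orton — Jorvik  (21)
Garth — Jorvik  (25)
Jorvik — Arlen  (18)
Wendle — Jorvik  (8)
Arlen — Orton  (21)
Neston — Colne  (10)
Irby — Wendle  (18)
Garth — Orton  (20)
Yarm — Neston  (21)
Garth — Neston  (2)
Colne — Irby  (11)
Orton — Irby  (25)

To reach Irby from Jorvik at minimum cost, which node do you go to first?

Neston

Candidate routes:
Jorvik - Neston - Garth - Irby: 6+2+3 = 11
Jorvik - Dunly - Garth - Irby: 5+15+3 = 23
Jorvik - Wendle - Irby: 8+18 = 26
Jorvik - Dunly - Irby: 5+11 = 16
Cheapest is Jorvik - Neston - Garth - Irby at $11.
So from Jorvik the first move is to Neston.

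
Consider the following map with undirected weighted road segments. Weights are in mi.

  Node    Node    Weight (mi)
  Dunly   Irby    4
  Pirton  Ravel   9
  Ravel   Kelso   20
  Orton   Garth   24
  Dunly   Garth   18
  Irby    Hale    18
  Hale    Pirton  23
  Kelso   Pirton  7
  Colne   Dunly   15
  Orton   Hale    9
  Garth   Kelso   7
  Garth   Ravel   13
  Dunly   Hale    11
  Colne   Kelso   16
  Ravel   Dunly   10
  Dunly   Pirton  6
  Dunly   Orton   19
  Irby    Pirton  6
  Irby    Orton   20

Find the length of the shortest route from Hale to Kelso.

Compare a few routes:
Hale–Dunly–Irby–Pirton–Kelso: 11+4+6+7 = 28
Hale–Dunly–Pirton–Kelso: 11+6+7 = 24
The minimum is 24 mi via Hale–Dunly–Pirton–Kelso.

24 mi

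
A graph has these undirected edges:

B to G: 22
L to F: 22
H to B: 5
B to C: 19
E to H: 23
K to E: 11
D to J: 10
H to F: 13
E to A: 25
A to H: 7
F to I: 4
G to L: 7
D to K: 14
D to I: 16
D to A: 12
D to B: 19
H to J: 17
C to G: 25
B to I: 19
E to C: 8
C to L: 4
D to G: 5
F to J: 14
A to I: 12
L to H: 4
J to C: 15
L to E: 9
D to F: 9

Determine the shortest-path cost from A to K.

26

Shortest distances from A:
A: 0
H: 7  (via A)
L: 11  (via H)
B: 12  (via H)
D: 12  (via A)
I: 12  (via A)
C: 15  (via L)
F: 16  (via I)
G: 17  (via D)
E: 20  (via L)
J: 22  (via D)
K: 26  (via D)
Shortest route: A → D → K = 26.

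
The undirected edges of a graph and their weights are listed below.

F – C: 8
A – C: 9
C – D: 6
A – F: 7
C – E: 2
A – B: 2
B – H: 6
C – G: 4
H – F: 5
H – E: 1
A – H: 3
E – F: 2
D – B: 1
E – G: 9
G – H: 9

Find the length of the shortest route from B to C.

Shortest distances from B:
B: 0
D: 1  (via B)
A: 2  (via B)
H: 5  (via A)
E: 6  (via H)
C: 7  (via D)
Shortest route: B–D–C = 7.

7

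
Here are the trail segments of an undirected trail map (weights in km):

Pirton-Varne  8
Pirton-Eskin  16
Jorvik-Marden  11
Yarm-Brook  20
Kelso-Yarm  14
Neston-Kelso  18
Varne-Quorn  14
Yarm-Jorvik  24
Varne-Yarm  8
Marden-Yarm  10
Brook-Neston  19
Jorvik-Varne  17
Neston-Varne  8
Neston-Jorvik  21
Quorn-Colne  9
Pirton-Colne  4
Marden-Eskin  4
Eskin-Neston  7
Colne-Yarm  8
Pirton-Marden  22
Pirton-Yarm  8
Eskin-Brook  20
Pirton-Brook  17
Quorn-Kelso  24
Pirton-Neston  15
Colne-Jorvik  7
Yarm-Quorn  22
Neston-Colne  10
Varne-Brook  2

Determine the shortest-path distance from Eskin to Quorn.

26 km

Enumerating some paths:
Eskin–Neston–Varne–Quorn: 7+8+14 = 29
Eskin–Neston–Colne–Quorn: 7+10+9 = 26
Cheapest is Eskin–Neston–Colne–Quorn at 26 km.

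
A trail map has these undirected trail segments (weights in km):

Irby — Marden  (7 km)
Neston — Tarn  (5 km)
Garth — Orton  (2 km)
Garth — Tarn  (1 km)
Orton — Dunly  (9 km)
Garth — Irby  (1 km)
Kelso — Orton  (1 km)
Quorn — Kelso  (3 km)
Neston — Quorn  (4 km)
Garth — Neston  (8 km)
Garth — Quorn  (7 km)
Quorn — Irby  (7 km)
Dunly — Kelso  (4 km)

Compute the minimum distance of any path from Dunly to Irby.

8 km

Settle nodes by increasing distance from Dunly:
Dunly: 0
Kelso: 4  (via Dunly)
Orton: 5  (via Kelso)
Garth: 7  (via Orton)
Quorn: 7  (via Kelso)
Tarn: 8  (via Garth)
Irby: 8  (via Garth)
Shortest route: Dunly–Kelso–Orton–Garth–Irby = 8 km.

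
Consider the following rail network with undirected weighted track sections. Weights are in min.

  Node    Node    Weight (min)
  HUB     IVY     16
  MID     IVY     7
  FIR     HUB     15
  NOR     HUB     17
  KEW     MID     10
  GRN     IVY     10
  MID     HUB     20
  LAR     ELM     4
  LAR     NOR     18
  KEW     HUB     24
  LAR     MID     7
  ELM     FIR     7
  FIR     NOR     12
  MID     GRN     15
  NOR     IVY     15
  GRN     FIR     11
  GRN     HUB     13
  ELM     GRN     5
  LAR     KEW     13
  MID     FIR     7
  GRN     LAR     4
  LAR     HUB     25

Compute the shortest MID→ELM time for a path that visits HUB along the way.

38 min

Shortest MID→HUB: MID → HUB = 20
Shortest HUB→ELM: HUB → GRN → ELM = 18
Total via HUB: 20 + 18 = 38 min.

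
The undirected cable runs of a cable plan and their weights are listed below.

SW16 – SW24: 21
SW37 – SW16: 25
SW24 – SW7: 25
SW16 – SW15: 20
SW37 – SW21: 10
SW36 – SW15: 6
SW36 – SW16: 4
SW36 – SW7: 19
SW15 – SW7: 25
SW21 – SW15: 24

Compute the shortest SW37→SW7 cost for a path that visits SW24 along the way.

Best SW37 to SW24: SW37–SW16–SW24 costing 46
Shortest SW24→SW7: SW24–SW7 = 25
Total via SW24: 46 + 25 = 71.

71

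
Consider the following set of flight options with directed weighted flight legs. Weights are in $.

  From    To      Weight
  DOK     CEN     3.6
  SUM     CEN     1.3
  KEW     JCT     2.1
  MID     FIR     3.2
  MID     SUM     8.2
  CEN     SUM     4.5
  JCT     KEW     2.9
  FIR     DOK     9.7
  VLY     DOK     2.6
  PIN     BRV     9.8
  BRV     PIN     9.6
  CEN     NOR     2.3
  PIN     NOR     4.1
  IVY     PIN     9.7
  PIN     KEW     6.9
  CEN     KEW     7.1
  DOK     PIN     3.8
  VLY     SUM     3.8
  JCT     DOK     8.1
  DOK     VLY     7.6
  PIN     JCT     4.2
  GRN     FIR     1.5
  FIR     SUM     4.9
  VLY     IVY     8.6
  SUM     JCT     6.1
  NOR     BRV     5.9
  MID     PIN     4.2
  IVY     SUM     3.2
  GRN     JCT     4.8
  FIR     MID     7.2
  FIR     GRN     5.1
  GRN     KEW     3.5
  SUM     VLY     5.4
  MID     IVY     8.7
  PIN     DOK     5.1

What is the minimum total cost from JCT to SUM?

$16.2

Candidate routes:
JCT–DOK–VLY–IVY–SUM: 8.1+7.6+8.6+3.2 = 27.5
JCT–DOK–CEN–SUM: 8.1+3.6+4.5 = 16.2
JCT–DOK–VLY–SUM: 8.1+7.6+3.8 = 19.5
The minimum is $16.2 via JCT–DOK–CEN–SUM.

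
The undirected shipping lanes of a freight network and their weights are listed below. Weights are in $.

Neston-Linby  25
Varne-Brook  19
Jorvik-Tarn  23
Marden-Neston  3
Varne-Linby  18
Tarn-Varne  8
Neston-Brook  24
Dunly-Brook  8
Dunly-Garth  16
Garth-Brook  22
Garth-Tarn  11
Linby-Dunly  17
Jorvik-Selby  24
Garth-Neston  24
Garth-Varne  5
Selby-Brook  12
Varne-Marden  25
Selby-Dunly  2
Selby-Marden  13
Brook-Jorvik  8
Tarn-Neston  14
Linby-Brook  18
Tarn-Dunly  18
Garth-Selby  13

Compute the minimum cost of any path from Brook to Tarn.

$26

Settle nodes by increasing distance from Brook:
Brook: 0
Jorvik: 8  (via Brook)
Dunly: 8  (via Brook)
Selby: 10  (via Dunly)
Linby: 18  (via Brook)
Varne: 19  (via Brook)
Garth: 22  (via Brook)
Marden: 23  (via Selby)
Neston: 24  (via Brook)
Tarn: 26  (via Dunly)
Shortest route: Brook → Dunly → Tarn = $26.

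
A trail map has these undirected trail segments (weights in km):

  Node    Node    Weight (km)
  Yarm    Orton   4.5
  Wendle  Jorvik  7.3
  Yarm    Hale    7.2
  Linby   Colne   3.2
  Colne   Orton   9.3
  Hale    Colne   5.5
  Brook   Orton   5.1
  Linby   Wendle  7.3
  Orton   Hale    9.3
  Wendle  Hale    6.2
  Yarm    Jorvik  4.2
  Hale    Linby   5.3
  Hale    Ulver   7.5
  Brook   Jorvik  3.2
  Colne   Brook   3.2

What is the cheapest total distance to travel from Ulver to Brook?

Shortest distances from Ulver:
Ulver: 0
Hale: 7.5  (via Ulver)
Linby: 12.8  (via Hale)
Colne: 13  (via Hale)
Wendle: 13.7  (via Hale)
Yarm: 14.7  (via Hale)
Brook: 16.2  (via Colne)
Shortest route: Ulver → Hale → Colne → Brook = 16.2 km.

16.2 km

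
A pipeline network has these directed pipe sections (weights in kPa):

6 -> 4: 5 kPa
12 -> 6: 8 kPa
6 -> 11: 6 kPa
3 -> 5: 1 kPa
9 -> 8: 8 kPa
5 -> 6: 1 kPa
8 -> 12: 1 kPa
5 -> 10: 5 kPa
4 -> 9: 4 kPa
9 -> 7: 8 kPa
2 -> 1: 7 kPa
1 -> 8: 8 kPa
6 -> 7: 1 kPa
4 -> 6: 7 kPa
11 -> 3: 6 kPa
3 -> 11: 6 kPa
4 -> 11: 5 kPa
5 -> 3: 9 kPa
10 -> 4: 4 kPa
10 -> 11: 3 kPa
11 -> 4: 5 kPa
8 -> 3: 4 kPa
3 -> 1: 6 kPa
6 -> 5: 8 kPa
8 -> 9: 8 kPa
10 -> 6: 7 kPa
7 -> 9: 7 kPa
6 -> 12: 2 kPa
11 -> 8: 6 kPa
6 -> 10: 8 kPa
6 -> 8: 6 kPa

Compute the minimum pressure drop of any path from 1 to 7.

Compare a few routes:
1–8–12–6–7: 8+1+8+1 = 18
1–8–3–5–6–7: 8+4+1+1+1 = 15
Cheapest is 1–8–3–5–6–7 at 15 kPa.

15 kPa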